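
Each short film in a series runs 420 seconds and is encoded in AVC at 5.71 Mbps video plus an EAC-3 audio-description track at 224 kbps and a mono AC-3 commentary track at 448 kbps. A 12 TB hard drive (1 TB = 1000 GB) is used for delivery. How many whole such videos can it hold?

35815

Audio total: 224 + 448 = 672 kbps = 0.672 Mbps.
Total bitrate: 6.382 Mbps.
Per item: 6.382 Mbps × 420 s = 2,680 Mb = 335.1 MB.
Capacity: 12 TB = 96,000,000 Mb; 35815.02 items → 35815 complete.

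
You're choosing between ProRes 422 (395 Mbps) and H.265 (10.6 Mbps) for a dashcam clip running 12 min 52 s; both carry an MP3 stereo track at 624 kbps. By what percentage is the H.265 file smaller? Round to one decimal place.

12 min 52 s = 772 s
Audio: 624 kbps = 0.624 Mbps.
ProRes 422: 395.624 Mbps × 772 s = 305421.7 Mb = 38.178 GB.
H.265: 11.224 Mbps × 772 s = 8664.9 Mb = 1.083 GB.
Reduction: (1 − 1.083/38.178) × 100 = 97.16%.

97.2%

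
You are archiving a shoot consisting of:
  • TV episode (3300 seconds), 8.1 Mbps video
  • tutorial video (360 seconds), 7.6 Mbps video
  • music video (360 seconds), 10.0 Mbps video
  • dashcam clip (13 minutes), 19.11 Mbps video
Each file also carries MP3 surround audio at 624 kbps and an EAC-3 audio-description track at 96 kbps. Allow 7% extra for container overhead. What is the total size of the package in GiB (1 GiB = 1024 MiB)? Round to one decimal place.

Audio total: 624 + 96 = 720 kbps = 0.720 Mbps.
TV episode: 8.820 Mbps × 3300 s × 1.07 = 31143.4 Mb
tutorial video: 8.320 Mbps × 360 s × 1.07 = 3204.9 Mb
music video: 10.720 Mbps × 360 s × 1.07 = 4129.3 Mb
dashcam clip: 19.830 Mbps × 780 s × 1.07 = 16550.1 Mb
Total: 55027.7 Mb = 6878.5 MB.
= 6.406 GiB.

6.4 GiB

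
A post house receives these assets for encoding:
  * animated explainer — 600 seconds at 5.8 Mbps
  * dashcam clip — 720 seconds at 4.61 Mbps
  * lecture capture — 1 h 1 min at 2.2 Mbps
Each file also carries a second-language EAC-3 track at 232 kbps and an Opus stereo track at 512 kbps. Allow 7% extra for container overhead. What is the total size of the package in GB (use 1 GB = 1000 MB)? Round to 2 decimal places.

Audio total: 232 + 512 = 744 kbps = 0.744 Mbps.
animated explainer: 6.544 Mbps × 600 s × 1.07 = 4201.2 Mb
dashcam clip: 5.354 Mbps × 720 s × 1.07 = 4124.7 Mb
lecture capture: 2.944 Mbps × 3660 s × 1.07 = 11529.3 Mb
Total: 19855.3 Mb = 2481.9 MB.
= 2.482 GB.

2.48 GB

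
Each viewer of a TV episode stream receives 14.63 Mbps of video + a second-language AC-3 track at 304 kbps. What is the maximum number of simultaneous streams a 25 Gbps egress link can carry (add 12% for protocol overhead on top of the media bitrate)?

Audio: 304 kbps = 0.304 Mbps.
Per-viewer media rate: 14.934 Mbps.
On the wire with 12% overhead: 16.726 Mbps.
25 Gbps = 25,000 Mbps; 25,000 / 16.726 = 1494.67 → 1494 viewers.

1494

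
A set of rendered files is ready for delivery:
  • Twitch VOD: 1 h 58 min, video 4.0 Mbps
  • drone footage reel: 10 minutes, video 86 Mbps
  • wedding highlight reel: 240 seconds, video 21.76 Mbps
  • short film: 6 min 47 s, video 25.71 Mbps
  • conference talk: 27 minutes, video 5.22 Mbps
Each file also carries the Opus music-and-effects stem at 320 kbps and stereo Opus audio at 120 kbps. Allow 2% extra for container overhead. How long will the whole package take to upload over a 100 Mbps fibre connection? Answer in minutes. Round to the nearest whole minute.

18 minutes

Audio total: 320 + 120 = 440 kbps = 0.440 Mbps.
Twitch VOD: 4.440 Mbps × 7080 s × 1.02 = 32063.9 Mb
drone footage reel: 86.440 Mbps × 600 s × 1.02 = 52901.3 Mb
wedding highlight reel: 22.200 Mbps × 240 s × 1.02 = 5434.6 Mb
short film: 26.150 Mbps × 407 s × 1.02 = 10855.9 Mb
conference talk: 5.660 Mbps × 1620 s × 1.02 = 9352.6 Mb
Total: 110608.2 Mb = 13826.0 MB.
At 100 Mbps: 110608.2 / 100 = 1106 s ≈ 18.4 minutes.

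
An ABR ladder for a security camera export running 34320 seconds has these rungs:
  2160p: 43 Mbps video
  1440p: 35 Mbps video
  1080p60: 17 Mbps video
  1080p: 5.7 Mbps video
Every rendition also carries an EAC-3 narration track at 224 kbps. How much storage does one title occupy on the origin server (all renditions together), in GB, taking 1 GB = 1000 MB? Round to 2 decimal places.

435.85 GB

Audio: 224 kbps = 0.224 Mbps.
Sum of rendition bitrates: (43+0.224) + (35+0.224) + (17+0.224) + (5.7+0.224) = 101.596 Mbps.
× 34320 s = 3,486,775 Mb = 435,847 MB = 435.8 GB.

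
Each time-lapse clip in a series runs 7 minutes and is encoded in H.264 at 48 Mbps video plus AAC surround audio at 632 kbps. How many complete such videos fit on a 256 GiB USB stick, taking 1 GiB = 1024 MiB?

7 min = 420 s
Audio: 632 kbps = 0.632 Mbps.
Total bitrate: 48.632 Mbps.
Per item: 48.632 Mbps × 420 s = 20,425 Mb = 2,553 MB.
Capacity: 256 GiB = 2,199,023 Mb; 107.66 items → 107 complete.

107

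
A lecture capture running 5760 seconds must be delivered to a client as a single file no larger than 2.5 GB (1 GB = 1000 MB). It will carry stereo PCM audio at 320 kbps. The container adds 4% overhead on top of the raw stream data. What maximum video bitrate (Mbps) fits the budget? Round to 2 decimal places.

Budget: 2.5 GB = 20000.0 Mb.
Stream payload after overhead: 20000.0 / 1.04 = 19230.8 Mb.
Total bitrate budget: 19230.8 Mb / 5760 s = 3.339 Mbps.
Audio: 320 kbps = 0.320 Mbps.
Video: 3.339 − 0.320 = 3.019 Mbps.

3.02 Mbps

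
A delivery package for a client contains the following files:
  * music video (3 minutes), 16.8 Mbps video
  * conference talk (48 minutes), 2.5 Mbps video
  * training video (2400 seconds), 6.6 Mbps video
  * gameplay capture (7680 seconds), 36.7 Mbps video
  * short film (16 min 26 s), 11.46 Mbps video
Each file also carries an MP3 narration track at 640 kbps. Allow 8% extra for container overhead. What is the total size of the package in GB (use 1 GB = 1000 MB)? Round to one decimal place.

Audio: 640 kbps = 0.640 Mbps.
music video: 17.440 Mbps × 180 s × 1.08 = 3390.3 Mb
conference talk: 3.140 Mbps × 2880 s × 1.08 = 9766.7 Mb
training video: 7.240 Mbps × 2400 s × 1.08 = 18766.1 Mb
gameplay capture: 37.340 Mbps × 7680 s × 1.08 = 309712.9 Mb
short film: 12.100 Mbps × 986 s × 1.08 = 12885.0 Mb
Total: 354521.0 Mb = 44315.1 MB.
= 44.32 GB.

44.3 GB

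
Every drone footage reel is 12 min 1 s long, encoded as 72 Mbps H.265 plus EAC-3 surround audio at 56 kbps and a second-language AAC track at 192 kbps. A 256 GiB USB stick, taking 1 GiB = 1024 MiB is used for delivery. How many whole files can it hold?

12 min 1 s = 721 s
Audio total: 56 + 192 = 248 kbps = 0.248 Mbps.
Total bitrate: 72.248 Mbps.
Per item: 72.248 Mbps × 721 s = 52,091 Mb = 6,511 MB.
Capacity: 256 GiB = 2,199,023 Mb; 42.22 items → 42 complete.

42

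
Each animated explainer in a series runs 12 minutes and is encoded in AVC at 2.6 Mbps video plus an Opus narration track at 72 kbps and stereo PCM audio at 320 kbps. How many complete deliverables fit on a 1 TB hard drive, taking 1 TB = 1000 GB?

12 min = 720 s
Audio total: 72 + 320 = 392 kbps = 0.392 Mbps.
Total bitrate: 2.992 Mbps.
Per item: 2.992 Mbps × 720 s = 2,154 Mb = 269.3 MB.
Capacity: 1 TB = 8,000,000 Mb; 3713.61 items → 3713 complete.

3713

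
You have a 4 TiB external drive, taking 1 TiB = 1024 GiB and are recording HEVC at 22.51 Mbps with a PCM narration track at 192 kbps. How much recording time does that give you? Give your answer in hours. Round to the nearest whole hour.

431 hours

Audio: 192 kbps = 0.192 Mbps.
Total bitrate: 22.51 + 0.192 = 22.702 Mbps.
Capacity: 4 TiB = 35,184,372 Mb.
Recording time: 35,184,372 / 22.702 = 1,549,836 s ≈ 431 hours.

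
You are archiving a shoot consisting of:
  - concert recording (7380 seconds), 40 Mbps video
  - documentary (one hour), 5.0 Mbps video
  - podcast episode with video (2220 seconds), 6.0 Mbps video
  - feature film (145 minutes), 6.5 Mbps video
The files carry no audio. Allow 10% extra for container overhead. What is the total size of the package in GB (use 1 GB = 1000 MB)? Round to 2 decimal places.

concert recording: 40.000 Mbps × 7380 s × 1.10 = 324720.0 Mb
documentary: 5.000 Mbps × 3600 s × 1.10 = 19800.0 Mb
podcast episode with video: 6.000 Mbps × 2220 s × 1.10 = 14652.0 Mb
feature film: 6.500 Mbps × 8700 s × 1.10 = 62205.0 Mb
Total: 421377.0 Mb = 52672.1 MB.
= 52.67 GB.

52.67 GB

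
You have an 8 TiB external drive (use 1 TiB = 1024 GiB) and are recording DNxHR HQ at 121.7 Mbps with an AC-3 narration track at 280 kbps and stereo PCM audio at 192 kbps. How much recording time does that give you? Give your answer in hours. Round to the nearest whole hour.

160 hours

Audio total: 280 + 192 = 472 kbps = 0.472 Mbps.
Total bitrate: 121.7 + 0.472 = 122.172 Mbps.
Capacity: 8 TiB = 70,368,744 Mb.
Recording time: 70,368,744 / 122.172 = 575,981 s ≈ 160 hours.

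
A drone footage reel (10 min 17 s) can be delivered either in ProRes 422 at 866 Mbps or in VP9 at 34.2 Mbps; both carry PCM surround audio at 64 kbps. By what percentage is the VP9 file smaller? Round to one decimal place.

10 min 17 s = 617 s
Audio: 64 kbps = 0.064 Mbps.
ProRes 422: 866.064 Mbps × 617 s = 534361.5 Mb = 66.795 GB.
VP9: 34.264 Mbps × 617 s = 21140.9 Mb = 2.643 GB.
Reduction: (1 − 2.643/66.795) × 100 = 96.04%.

96.0%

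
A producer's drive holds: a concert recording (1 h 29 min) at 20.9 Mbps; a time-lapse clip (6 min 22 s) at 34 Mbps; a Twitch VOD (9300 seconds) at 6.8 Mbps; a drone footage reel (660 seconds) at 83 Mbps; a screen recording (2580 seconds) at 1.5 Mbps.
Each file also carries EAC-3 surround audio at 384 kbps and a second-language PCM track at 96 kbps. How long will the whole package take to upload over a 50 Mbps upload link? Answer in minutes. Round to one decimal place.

85.1 minutes

Audio total: 384 + 96 = 480 kbps = 0.480 Mbps.
concert recording: 21.380 Mbps × 5340 s = 114169.2 Mb
time-lapse clip: 34.480 Mbps × 382 s = 13171.4 Mb
Twitch VOD: 7.280 Mbps × 9300 s = 67704.0 Mb
drone footage reel: 83.480 Mbps × 660 s = 55096.8 Mb
screen recording: 1.980 Mbps × 2580 s = 5108.4 Mb
Total: 255249.8 Mb = 31906.2 MB.
At 50 Mbps: 255249.8 / 50 = 5105 s ≈ 85.1 minutes.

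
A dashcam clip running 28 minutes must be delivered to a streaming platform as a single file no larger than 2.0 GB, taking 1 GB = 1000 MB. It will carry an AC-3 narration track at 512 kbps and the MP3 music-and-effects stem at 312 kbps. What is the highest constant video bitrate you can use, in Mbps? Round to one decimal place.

Budget: 2.0 GB = 16000.0 Mb.
28 min = 1680 s
Total bitrate budget: 16000.0 Mb / 1680 s = 9.524 Mbps.
Audio total: 512 + 312 = 824 kbps = 0.824 Mbps.
Video: 9.524 − 0.824 = 8.700 Mbps.

8.7 Mbps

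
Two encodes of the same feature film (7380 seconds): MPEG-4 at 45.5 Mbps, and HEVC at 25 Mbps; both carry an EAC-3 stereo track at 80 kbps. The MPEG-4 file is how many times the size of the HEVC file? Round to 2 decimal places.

1.82

Audio: 80 kbps = 0.080 Mbps.
MPEG-4: 45.580 Mbps × 7380 s = 336380.4 Mb = 42.048 GB.
HEVC: 25.080 Mbps × 7380 s = 185090.4 Mb = 23.136 GB.
Ratio: 42.048 / 23.136 = 1.817.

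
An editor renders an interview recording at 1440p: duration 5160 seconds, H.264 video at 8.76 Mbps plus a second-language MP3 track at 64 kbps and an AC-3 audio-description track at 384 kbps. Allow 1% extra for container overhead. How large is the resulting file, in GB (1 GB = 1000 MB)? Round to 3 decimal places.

5.999 GB

Audio total: 64 + 384 = 448 kbps = 0.448 Mbps.
Total bitrate: 8.76 + 0.448 = 9.208 Mbps.
Stream data: 9.208 Mbps × 5160 s = 47513.3 Mb.
With 1% container overhead: ×1.01.
47,988 Mb ÷ 8 = 5,999 MB → 5.999 GB.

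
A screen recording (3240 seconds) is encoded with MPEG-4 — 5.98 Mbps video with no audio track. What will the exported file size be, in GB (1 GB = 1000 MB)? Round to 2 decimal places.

2.42 GB

Total bitrate: 5.98 Mbps.
Stream data: 5.980 Mbps × 3240 s = 19375.2 Mb.
19,375 Mb ÷ 8 = 2,422 MB → 2.422 GB.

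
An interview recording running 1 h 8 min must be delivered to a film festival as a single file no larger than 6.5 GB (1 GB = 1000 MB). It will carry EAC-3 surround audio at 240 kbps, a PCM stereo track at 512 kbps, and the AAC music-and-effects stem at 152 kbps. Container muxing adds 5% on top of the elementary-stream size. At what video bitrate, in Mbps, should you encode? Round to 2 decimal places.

Budget: 6.5 GB = 52000.0 Mb.
Stream payload after overhead: 52000.0 / 1.05 = 49523.8 Mb.
1 h 8 min = 68 min = 4080 s
Total bitrate budget: 49523.8 Mb / 4080 s = 12.138 Mbps.
Audio total: 240 + 512 + 152 = 904 kbps = 0.904 Mbps.
Video: 12.138 − 0.904 = 11.234 Mbps.

11.23 Mbps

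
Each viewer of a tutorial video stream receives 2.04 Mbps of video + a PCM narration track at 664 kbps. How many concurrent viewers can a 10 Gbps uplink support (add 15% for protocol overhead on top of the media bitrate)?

3215

Audio: 664 kbps = 0.664 Mbps.
Per-viewer media rate: 2.704 Mbps.
On the wire with 15% overhead: 3.110 Mbps.
10 Gbps = 10,000 Mbps; 10,000 / 3.110 = 3215.85 → 3215 viewers.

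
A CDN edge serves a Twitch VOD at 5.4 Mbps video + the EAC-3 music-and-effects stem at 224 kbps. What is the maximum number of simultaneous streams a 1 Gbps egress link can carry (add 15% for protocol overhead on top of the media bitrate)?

154

Audio: 224 kbps = 0.224 Mbps.
Per-viewer media rate: 5.624 Mbps.
On the wire with 15% overhead: 6.468 Mbps.
1 Gbps = 1,000 Mbps; 1,000 / 6.468 = 154.62 → 154 viewers.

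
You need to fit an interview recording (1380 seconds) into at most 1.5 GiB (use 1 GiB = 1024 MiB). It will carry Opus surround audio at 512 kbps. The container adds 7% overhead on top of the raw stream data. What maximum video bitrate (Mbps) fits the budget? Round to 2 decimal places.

8.21 Mbps

Budget: 1.5 GiB = 12884.9 Mb.
Stream payload after overhead: 12884.9 / 1.07 = 12042.0 Mb.
Total bitrate budget: 12042.0 Mb / 1380 s = 8.726 Mbps.
Audio: 512 kbps = 0.512 Mbps.
Video: 8.726 − 0.512 = 8.214 Mbps.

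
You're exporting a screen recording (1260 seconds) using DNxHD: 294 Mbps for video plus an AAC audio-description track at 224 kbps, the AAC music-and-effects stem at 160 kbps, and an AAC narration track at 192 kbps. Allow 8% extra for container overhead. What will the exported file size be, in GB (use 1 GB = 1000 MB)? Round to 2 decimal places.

50.11 GB

Audio total: 224 + 160 + 192 = 576 kbps = 0.576 Mbps.
Total bitrate: 294 + 0.576 = 294.576 Mbps.
Stream data: 294.576 Mbps × 1260 s = 371165.8 Mb.
With 8% container overhead: ×1.08.
400,859 Mb ÷ 8 = 50,107 MB → 50.11 GB.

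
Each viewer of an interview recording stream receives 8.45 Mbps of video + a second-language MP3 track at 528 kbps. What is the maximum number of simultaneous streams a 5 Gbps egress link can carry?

Audio: 528 kbps = 0.528 Mbps.
Per-viewer media rate: 8.978 Mbps.
5 Gbps = 5,000 Mbps; 5,000 / 8.978 = 556.92 → 556 viewers.

556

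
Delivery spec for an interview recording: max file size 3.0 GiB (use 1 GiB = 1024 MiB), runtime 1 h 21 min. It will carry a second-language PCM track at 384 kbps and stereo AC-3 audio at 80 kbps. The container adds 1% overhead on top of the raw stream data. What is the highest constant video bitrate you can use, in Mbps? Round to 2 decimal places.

Budget: 3.0 GiB = 25769.8 Mb.
Stream payload after overhead: 25769.8 / 1.01 = 25514.7 Mb.
1 h 21 min = 81 min = 4860 s
Total bitrate budget: 25514.7 Mb / 4860 s = 5.250 Mbps.
Audio total: 384 + 80 = 464 kbps = 0.464 Mbps.
Video: 5.250 − 0.464 = 4.786 Mbps.

4.79 Mbps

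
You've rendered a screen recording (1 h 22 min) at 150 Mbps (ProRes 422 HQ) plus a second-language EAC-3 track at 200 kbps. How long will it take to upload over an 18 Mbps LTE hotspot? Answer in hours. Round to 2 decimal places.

11.40 hours

1 h 22 min = 82 min = 4920 s
Audio: 200 kbps = 0.200 Mbps.
Total bitrate: 150.200 Mbps.
File: 150.200 Mbps × 4920 s = 738984.0 Mb.
At 18 Mbps: 738984.0 / 18 = 41054.7 s ≈ 11.4 hours.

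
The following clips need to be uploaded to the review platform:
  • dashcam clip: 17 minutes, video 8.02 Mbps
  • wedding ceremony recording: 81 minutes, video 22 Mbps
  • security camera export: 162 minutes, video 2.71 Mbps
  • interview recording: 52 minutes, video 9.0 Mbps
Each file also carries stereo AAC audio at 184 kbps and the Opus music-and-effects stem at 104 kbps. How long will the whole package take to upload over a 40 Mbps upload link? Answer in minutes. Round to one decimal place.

72.9 minutes

Audio total: 184 + 104 = 288 kbps = 0.288 Mbps.
dashcam clip: 8.308 Mbps × 1020 s = 8474.2 Mb
wedding ceremony recording: 22.288 Mbps × 4860 s = 108319.7 Mb
security camera export: 2.998 Mbps × 9720 s = 29140.6 Mb
interview recording: 9.288 Mbps × 3120 s = 28978.6 Mb
Total: 174913.0 Mb = 21864.1 MB.
At 40 Mbps: 174913.0 / 40 = 4373 s ≈ 72.9 minutes.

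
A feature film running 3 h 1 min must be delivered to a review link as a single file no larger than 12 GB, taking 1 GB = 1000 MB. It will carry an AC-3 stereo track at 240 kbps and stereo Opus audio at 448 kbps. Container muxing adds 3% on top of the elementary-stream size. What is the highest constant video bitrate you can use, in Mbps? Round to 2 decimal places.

Budget: 12 GB = 96000.0 Mb.
Stream payload after overhead: 96000.0 / 1.03 = 93203.9 Mb.
3 h 1 min = 181 min = 10860 s
Total bitrate budget: 93203.9 Mb / 10860 s = 8.582 Mbps.
Audio total: 240 + 448 = 688 kbps = 0.688 Mbps.
Video: 8.582 − 0.688 = 7.894 Mbps.

7.89 Mbps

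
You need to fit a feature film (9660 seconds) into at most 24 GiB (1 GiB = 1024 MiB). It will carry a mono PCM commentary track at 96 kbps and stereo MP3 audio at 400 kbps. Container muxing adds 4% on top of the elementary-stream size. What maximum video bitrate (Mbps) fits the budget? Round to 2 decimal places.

Budget: 24 GiB = 206158.4 Mb.
Stream payload after overhead: 206158.4 / 1.04 = 198229.3 Mb.
Total bitrate budget: 198229.3 Mb / 9660 s = 20.521 Mbps.
Audio total: 96 + 400 = 496 kbps = 0.496 Mbps.
Video: 20.521 − 0.496 = 20.025 Mbps.

20.02 Mbps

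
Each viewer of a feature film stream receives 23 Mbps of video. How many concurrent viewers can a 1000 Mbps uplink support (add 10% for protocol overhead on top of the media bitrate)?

On the wire with 10% overhead: 25.300 Mbps.
1000 Mbps = 1,000 Mbps; 1,000 / 25.300 = 39.53 → 39 viewers.

39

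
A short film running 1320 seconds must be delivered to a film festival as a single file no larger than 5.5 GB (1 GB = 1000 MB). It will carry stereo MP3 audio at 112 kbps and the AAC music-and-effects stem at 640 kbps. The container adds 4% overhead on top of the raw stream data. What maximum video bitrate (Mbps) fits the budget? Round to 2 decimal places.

Budget: 5.5 GB = 44000.0 Mb.
Stream payload after overhead: 44000.0 / 1.04 = 42307.7 Mb.
Total bitrate budget: 42307.7 Mb / 1320 s = 32.051 Mbps.
Audio total: 112 + 640 = 752 kbps = 0.752 Mbps.
Video: 32.051 − 0.752 = 31.299 Mbps.

31.30 Mbps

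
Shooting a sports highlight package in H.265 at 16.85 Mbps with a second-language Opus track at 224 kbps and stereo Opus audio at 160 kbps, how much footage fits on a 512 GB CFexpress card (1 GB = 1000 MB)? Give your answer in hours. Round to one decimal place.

Audio total: 224 + 160 = 384 kbps = 0.384 Mbps.
Total bitrate: 16.85 + 0.384 = 17.234 Mbps.
Capacity: 512 GB = 4,096,000 Mb.
Recording time: 4,096,000 / 17.234 = 237,670 s ≈ 66.0 hours.

66.0 hours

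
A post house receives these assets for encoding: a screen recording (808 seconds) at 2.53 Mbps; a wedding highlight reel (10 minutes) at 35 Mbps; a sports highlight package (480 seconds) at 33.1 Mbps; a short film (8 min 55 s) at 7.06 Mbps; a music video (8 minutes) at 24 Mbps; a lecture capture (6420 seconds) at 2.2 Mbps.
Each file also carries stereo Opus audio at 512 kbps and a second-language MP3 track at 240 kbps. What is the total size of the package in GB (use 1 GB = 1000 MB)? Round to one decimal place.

9.4 GB

Audio total: 512 + 240 = 752 kbps = 0.752 Mbps.
screen recording: 3.282 Mbps × 808 s = 2651.9 Mb
wedding highlight reel: 35.752 Mbps × 600 s = 21451.2 Mb
sports highlight package: 33.852 Mbps × 480 s = 16249.0 Mb
short film: 7.812 Mbps × 535 s = 4179.4 Mb
music video: 24.752 Mbps × 480 s = 11881.0 Mb
lecture capture: 2.952 Mbps × 6420 s = 18951.8 Mb
Total: 75364.2 Mb = 9420.5 MB.
= 9.421 GB.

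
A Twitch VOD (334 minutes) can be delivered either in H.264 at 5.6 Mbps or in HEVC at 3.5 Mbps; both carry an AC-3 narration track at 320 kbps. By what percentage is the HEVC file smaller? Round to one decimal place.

334 min = 20040 s
Audio: 320 kbps = 0.320 Mbps.
H.264: 5.920 Mbps × 20040 s = 118636.8 Mb = 14.830 GB.
HEVC: 3.820 Mbps × 20040 s = 76552.8 Mb = 9.569 GB.
Reduction: (1 − 9.569/14.830) × 100 = 35.47%.

35.5%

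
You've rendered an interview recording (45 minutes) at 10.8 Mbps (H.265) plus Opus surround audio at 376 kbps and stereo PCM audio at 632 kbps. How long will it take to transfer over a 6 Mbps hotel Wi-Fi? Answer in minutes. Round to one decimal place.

45 min = 2700 s
Audio total: 376 + 632 = 1008 kbps = 1.008 Mbps.
Total bitrate: 11.808 Mbps.
File: 11.808 Mbps × 2700 s = 31881.6 Mb.
At 6 Mbps: 31881.6 / 6 = 5313.6 s ≈ 88.6 minutes.

88.6 minutes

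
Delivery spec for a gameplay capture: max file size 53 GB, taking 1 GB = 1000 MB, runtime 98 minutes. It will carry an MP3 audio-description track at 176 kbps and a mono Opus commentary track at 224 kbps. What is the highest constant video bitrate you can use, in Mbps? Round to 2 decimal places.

Budget: 53 GB = 424000.0 Mb.
98 min = 5880 s
Total bitrate budget: 424000.0 Mb / 5880 s = 72.109 Mbps.
Audio total: 176 + 224 = 400 kbps = 0.400 Mbps.
Video: 72.109 − 0.400 = 71.709 Mbps.

71.71 Mbps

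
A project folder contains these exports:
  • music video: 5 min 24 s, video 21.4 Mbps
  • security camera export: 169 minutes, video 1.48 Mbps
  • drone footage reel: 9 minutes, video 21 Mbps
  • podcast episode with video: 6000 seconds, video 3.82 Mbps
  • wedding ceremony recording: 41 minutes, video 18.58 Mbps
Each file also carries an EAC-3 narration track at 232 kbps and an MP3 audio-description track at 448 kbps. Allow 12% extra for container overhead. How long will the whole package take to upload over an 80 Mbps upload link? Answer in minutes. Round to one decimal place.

26.9 minutes

Audio total: 232 + 448 = 680 kbps = 0.680 Mbps.
music video: 22.080 Mbps × 324 s × 1.12 = 8012.4 Mb
security camera export: 2.160 Mbps × 10140 s × 1.12 = 24530.7 Mb
drone footage reel: 21.680 Mbps × 540 s × 1.12 = 13112.1 Mb
podcast episode with video: 4.500 Mbps × 6000 s × 1.12 = 30240.0 Mb
wedding ceremony recording: 19.260 Mbps × 2460 s × 1.12 = 53065.2 Mb
Total: 128960.3 Mb = 16120.0 MB.
At 80 Mbps: 128960.3 / 80 = 1612 s ≈ 26.9 minutes.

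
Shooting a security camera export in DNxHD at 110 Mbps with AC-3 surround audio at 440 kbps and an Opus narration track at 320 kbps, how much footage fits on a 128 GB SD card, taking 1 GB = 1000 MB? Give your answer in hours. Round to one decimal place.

Audio total: 440 + 320 = 760 kbps = 0.760 Mbps.
Total bitrate: 110 + 0.760 = 110.760 Mbps.
Capacity: 128 GB = 1,024,000 Mb.
Recording time: 1,024,000 / 110.760 = 9,245 s ≈ 2.57 hours.

2.6 hours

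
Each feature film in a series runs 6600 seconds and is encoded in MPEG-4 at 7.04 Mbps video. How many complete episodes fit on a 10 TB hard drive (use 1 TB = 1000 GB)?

Per item: 7.040 Mbps × 6600 s = 46,464 Mb = 5,808 MB.
Capacity: 10 TB = 80,000,000 Mb; 1721.76 items → 1721 complete.

1721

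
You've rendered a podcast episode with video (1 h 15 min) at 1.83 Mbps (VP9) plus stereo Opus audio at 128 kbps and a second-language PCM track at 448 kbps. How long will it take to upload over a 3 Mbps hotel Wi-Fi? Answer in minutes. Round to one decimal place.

60.2 minutes

1 h 15 min = 75 min = 4500 s
Audio total: 128 + 448 = 576 kbps = 0.576 Mbps.
Total bitrate: 2.406 Mbps.
File: 2.406 Mbps × 4500 s = 10827.0 Mb.
At 3 Mbps: 10827.0 / 3 = 3609.0 s ≈ 60.1 minutes.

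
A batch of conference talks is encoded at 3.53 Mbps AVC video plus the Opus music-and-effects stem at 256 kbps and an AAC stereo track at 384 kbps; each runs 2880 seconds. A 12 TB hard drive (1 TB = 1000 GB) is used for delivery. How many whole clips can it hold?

Audio total: 256 + 384 = 640 kbps = 0.640 Mbps.
Total bitrate: 4.170 Mbps.
Per item: 4.170 Mbps × 2880 s = 12,010 Mb = 1,501 MB.
Capacity: 12 TB = 96,000,000 Mb; 7993.61 items → 7993 complete.

7993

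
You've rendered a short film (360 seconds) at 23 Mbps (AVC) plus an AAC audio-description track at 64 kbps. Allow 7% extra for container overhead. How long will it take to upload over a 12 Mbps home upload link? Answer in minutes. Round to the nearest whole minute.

12 minutes

Audio: 64 kbps = 0.064 Mbps.
Total bitrate: 23.064 Mbps.
File: 23.064 Mbps × 360 s = 8303.0 Mb.
With 7% container overhead: ×1.07. → 8884.3 Mb.
At 12 Mbps: 8884.3 / 12 = 740.4 s ≈ 12.3 minutes.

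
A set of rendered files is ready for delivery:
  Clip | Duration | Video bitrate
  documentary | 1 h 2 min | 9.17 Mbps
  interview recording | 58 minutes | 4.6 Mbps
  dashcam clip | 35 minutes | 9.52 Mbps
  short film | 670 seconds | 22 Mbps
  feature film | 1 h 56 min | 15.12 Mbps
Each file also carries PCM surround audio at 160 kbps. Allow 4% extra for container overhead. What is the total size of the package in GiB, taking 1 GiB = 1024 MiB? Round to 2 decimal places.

23.34 GiB

Audio: 160 kbps = 0.160 Mbps.
documentary: 9.330 Mbps × 3720 s × 1.04 = 36095.9 Mb
interview recording: 4.760 Mbps × 3480 s × 1.04 = 17227.4 Mb
dashcam clip: 9.680 Mbps × 2100 s × 1.04 = 21141.1 Mb
short film: 22.160 Mbps × 670 s × 1.04 = 15441.1 Mb
feature film: 15.280 Mbps × 6960 s × 1.04 = 110602.8 Mb
Total: 200508.3 Mb = 25063.5 MB.
= 23.34 GiB.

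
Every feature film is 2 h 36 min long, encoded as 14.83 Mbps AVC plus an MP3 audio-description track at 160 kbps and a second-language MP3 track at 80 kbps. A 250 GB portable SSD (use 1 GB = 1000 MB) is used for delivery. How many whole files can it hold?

2 h 36 min = 156 min = 9360 s
Audio total: 160 + 80 = 240 kbps = 0.240 Mbps.
Total bitrate: 15.070 Mbps.
Per item: 15.070 Mbps × 9360 s = 141,055 Mb = 17,632 MB.
Capacity: 250 GB = 2,000,000 Mb; 14.18 items → 14 complete.

14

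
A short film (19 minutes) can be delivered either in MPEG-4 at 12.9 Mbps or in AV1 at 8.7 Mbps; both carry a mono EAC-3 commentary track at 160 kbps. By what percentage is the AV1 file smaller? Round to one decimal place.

32.2%

19 min = 1140 s
Audio: 160 kbps = 0.160 Mbps.
MPEG-4: 13.060 Mbps × 1140 s = 14888.4 Mb = 1.861 GB.
AV1: 8.860 Mbps × 1140 s = 10100.4 Mb = 1.263 GB.
Reduction: (1 − 1.263/1.861) × 100 = 32.16%.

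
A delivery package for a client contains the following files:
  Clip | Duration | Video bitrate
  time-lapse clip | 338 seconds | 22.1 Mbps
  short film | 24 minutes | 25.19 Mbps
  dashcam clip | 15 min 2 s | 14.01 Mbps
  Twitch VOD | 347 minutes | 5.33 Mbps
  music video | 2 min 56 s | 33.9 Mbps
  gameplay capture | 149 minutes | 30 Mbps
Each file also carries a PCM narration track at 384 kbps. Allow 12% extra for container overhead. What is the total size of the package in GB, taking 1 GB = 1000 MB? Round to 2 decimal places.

Audio: 384 kbps = 0.384 Mbps.
time-lapse clip: 22.484 Mbps × 338 s × 1.12 = 8511.5 Mb
short film: 25.574 Mbps × 1440 s × 1.12 = 41245.7 Mb
dashcam clip: 14.394 Mbps × 902 s × 1.12 = 14541.4 Mb
Twitch VOD: 5.714 Mbps × 20820 s × 1.12 = 133241.3 Mb
music video: 34.284 Mbps × 176 s × 1.12 = 6758.1 Mb
gameplay capture: 30.384 Mbps × 8940 s × 1.12 = 304228.9 Mb
Total: 508527.0 Mb = 63565.9 MB.
= 63.57 GB.

63.57 GB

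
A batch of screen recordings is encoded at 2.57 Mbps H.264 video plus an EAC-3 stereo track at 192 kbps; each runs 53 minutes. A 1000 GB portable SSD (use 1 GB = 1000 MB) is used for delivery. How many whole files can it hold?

910

53 min = 3180 s
Audio: 192 kbps = 0.192 Mbps.
Total bitrate: 2.762 Mbps.
Per item: 2.762 Mbps × 3180 s = 8,783 Mb = 1,098 MB.
Capacity: 1000 GB = 8,000,000 Mb; 910.83 items → 910 complete.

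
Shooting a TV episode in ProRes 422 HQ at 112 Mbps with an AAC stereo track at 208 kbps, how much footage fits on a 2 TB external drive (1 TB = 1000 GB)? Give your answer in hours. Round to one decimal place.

39.6 hours

Audio: 208 kbps = 0.208 Mbps.
Total bitrate: 112 + 0.208 = 112.208 Mbps.
Capacity: 2 TB = 16,000,000 Mb.
Recording time: 16,000,000 / 112.208 = 142,592 s ≈ 39.6 hours.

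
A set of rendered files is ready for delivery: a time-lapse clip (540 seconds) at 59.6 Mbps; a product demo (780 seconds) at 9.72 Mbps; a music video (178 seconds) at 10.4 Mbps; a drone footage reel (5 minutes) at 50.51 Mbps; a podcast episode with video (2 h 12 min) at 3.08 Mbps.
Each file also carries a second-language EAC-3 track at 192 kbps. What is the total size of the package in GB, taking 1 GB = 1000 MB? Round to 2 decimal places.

Audio: 192 kbps = 0.192 Mbps.
time-lapse clip: 59.792 Mbps × 540 s = 32287.7 Mb
product demo: 9.912 Mbps × 780 s = 7731.4 Mb
music video: 10.592 Mbps × 178 s = 1885.4 Mb
drone footage reel: 50.702 Mbps × 300 s = 15210.6 Mb
podcast episode with video: 3.272 Mbps × 7920 s = 25914.2 Mb
Total: 83029.3 Mb = 10378.7 MB.
= 10.38 GB.

10.38 GB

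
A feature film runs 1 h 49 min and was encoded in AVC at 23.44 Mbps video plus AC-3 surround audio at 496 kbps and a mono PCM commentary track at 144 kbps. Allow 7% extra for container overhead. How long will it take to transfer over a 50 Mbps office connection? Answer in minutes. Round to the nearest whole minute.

1 h 49 min = 109 min = 6540 s
Audio total: 496 + 144 = 640 kbps = 0.640 Mbps.
Total bitrate: 24.080 Mbps.
File: 24.080 Mbps × 6540 s = 157483.2 Mb.
With 7% container overhead: ×1.07. → 168507.0 Mb.
At 50 Mbps: 168507.0 / 50 = 3370.1 s ≈ 56.2 minutes.

56 minutes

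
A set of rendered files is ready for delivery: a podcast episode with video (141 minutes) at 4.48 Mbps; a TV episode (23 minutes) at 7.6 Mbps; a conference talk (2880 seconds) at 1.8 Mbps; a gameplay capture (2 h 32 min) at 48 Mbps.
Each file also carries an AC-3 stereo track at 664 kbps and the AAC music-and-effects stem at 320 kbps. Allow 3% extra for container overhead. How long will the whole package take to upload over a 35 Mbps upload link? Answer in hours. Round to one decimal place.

4.2 hours

Audio total: 664 + 320 = 984 kbps = 0.984 Mbps.
podcast episode with video: 5.464 Mbps × 8460 s × 1.03 = 47612.2 Mb
TV episode: 8.584 Mbps × 1380 s × 1.03 = 12201.3 Mb
conference talk: 2.784 Mbps × 2880 s × 1.03 = 8258.5 Mb
gameplay capture: 48.984 Mbps × 9120 s × 1.03 = 460136.1 Mb
Total: 528208.1 Mb = 66026.0 MB.
At 35 Mbps: 528208.1 / 35 = 15092 s ≈ 4.19 hours.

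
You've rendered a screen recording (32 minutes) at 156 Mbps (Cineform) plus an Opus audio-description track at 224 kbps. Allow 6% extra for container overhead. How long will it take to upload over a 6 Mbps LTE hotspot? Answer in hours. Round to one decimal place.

14.7 hours

32 min = 1920 s
Audio: 224 kbps = 0.224 Mbps.
Total bitrate: 156.224 Mbps.
File: 156.224 Mbps × 1920 s = 299950.1 Mb.
With 6% container overhead: ×1.06. → 317947.1 Mb.
At 6 Mbps: 317947.1 / 6 = 52991.2 s ≈ 14.7 hours.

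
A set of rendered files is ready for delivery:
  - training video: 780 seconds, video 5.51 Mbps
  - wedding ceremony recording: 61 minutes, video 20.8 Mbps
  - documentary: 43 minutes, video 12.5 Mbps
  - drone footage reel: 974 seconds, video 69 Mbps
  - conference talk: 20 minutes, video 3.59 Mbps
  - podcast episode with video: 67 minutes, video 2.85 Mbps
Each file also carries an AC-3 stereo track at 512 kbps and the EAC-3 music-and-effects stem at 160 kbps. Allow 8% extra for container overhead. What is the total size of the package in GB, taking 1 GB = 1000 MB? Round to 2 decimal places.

27.61 GB

Audio total: 512 + 160 = 672 kbps = 0.672 Mbps.
training video: 6.182 Mbps × 780 s × 1.08 = 5207.7 Mb
wedding ceremony recording: 21.472 Mbps × 3660 s × 1.08 = 84874.5 Mb
documentary: 13.172 Mbps × 2580 s × 1.08 = 36702.5 Mb
drone footage reel: 69.672 Mbps × 974 s × 1.08 = 73289.4 Mb
conference talk: 4.262 Mbps × 1200 s × 1.08 = 5523.6 Mb
podcast episode with video: 3.522 Mbps × 4020 s × 1.08 = 15291.1 Mb
Total: 220888.7 Mb = 27611.1 MB.
= 27.61 GB.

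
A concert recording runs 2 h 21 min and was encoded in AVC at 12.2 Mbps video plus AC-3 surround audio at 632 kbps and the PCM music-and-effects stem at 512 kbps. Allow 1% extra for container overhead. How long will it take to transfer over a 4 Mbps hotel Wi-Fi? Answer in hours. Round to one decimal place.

2 h 21 min = 141 min = 8460 s
Audio total: 632 + 512 = 1144 kbps = 1.144 Mbps.
Total bitrate: 13.344 Mbps.
File: 13.344 Mbps × 8460 s = 112890.2 Mb.
With 1% container overhead: ×1.01. → 114019.1 Mb.
At 4 Mbps: 114019.1 / 4 = 28504.8 s ≈ 7.92 hours.

7.9 hours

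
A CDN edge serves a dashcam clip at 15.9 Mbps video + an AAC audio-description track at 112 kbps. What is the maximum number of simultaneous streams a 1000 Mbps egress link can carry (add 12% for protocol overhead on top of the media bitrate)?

Audio: 112 kbps = 0.112 Mbps.
Per-viewer media rate: 16.012 Mbps.
On the wire with 12% overhead: 17.933 Mbps.
1000 Mbps = 1,000 Mbps; 1,000 / 17.933 = 55.76 → 55 viewers.

55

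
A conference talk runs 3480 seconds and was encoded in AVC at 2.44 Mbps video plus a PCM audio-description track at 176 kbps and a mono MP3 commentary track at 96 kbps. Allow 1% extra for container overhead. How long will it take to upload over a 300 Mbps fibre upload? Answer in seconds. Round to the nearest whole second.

32 seconds

Audio total: 176 + 96 = 272 kbps = 0.272 Mbps.
Total bitrate: 2.712 Mbps.
File: 2.712 Mbps × 3480 s = 9437.8 Mb.
With 1% container overhead: ×1.01. → 9532.1 Mb.
At 300 Mbps: 9532.1 / 300 = 31.8 s ≈ 31.8 seconds.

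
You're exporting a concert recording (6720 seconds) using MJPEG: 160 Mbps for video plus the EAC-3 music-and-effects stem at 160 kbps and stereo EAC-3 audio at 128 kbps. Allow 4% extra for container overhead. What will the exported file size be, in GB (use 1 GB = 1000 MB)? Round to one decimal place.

140.0 GB

Audio total: 160 + 128 = 288 kbps = 0.288 Mbps.
Total bitrate: 160 + 0.288 = 160.288 Mbps.
Stream data: 160.288 Mbps × 6720 s = 1077135.4 Mb.
With 4% container overhead: ×1.04.
1,120,221 Mb ÷ 8 = 140,028 MB → 140.0 GB.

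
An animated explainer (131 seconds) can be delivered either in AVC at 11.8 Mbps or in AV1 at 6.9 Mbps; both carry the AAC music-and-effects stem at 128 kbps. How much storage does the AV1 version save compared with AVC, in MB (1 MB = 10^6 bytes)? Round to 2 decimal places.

80.24 MB

Audio: 128 kbps = 0.128 Mbps.
AVC: 11.928 Mbps × 131 s = 1562.6 Mb = 195.321 MB.
AV1: 7.028 Mbps × 131 s = 920.7 Mb = 115.084 MB.
Saving: 195.321 − 115.084 = 80.237 MB.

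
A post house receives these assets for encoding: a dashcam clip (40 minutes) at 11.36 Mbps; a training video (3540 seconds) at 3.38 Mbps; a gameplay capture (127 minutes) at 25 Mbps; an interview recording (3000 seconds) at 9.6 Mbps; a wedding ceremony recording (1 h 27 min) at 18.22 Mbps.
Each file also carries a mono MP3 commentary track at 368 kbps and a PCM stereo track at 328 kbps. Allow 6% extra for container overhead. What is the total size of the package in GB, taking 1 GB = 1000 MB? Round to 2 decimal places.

48.87 GB

Audio total: 368 + 328 = 696 kbps = 0.696 Mbps.
dashcam clip: 12.056 Mbps × 2400 s × 1.06 = 30670.5 Mb
training video: 4.076 Mbps × 3540 s × 1.06 = 15294.8 Mb
gameplay capture: 25.696 Mbps × 7620 s × 1.06 = 207551.7 Mb
interview recording: 10.296 Mbps × 3000 s × 1.06 = 32741.3 Mb
wedding ceremony recording: 18.916 Mbps × 5220 s × 1.06 = 104666.0 Mb
Total: 390924.3 Mb = 48865.5 MB.
= 48.87 GB.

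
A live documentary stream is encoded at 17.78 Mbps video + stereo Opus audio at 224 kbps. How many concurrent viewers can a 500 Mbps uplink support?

Audio: 224 kbps = 0.224 Mbps.
Per-viewer media rate: 18.004 Mbps.
500 Mbps = 500.0 Mbps; 500.0 / 18.004 = 27.77 → 27 viewers.

27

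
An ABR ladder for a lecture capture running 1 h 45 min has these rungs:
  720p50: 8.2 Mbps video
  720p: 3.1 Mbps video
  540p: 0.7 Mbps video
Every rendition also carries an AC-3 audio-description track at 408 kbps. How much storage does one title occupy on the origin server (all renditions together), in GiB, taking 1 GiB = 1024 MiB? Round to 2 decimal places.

1 h 45 min = 105 min = 6300 s
Audio: 408 kbps = 0.408 Mbps.
Sum of rendition bitrates: (8.2+0.408) + (3.1+0.408) + (0.7+0.408) = 13.224 Mbps.
× 6300 s = 83,311 Mb = 10,414 MB = 9.699 GiB.

9.70 GiB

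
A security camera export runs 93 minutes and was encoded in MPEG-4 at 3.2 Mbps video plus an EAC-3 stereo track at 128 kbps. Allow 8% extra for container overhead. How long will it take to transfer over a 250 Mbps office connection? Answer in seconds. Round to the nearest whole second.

93 min = 5580 s
Audio: 128 kbps = 0.128 Mbps.
Total bitrate: 3.328 Mbps.
File: 3.328 Mbps × 5580 s = 18570.2 Mb.
With 8% container overhead: ×1.08. → 20055.9 Mb.
At 250 Mbps: 20055.9 / 250 = 80.2 s ≈ 80.2 seconds.

80 seconds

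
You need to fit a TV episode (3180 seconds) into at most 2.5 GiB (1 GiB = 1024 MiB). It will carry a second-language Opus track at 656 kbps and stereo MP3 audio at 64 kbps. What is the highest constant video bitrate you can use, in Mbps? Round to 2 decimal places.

6.03 Mbps

Budget: 2.5 GiB = 21474.8 Mb.
Total bitrate budget: 21474.8 Mb / 3180 s = 6.753 Mbps.
Audio total: 656 + 64 = 720 kbps = 0.720 Mbps.
Video: 6.753 − 0.720 = 6.033 Mbps.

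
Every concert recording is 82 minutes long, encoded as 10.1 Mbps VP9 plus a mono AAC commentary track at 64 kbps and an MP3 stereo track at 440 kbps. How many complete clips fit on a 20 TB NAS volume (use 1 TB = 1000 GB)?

82 min = 4920 s
Audio total: 64 + 440 = 504 kbps = 0.504 Mbps.
Total bitrate: 10.604 Mbps.
Per item: 10.604 Mbps × 4920 s = 52,172 Mb = 6,521 MB.
Capacity: 20 TB = 160,000,000 Mb; 3066.80 items → 3066 complete.

3066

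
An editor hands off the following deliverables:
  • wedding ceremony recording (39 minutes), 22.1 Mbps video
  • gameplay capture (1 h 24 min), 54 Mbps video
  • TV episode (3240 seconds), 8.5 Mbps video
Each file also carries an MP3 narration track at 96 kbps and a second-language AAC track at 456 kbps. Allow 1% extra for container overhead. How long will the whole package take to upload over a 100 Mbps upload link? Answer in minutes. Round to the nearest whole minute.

Audio total: 96 + 456 = 552 kbps = 0.552 Mbps.
wedding ceremony recording: 22.652 Mbps × 2340 s × 1.01 = 53535.7 Mb
gameplay capture: 54.552 Mbps × 5040 s × 1.01 = 277691.5 Mb
TV episode: 9.052 Mbps × 3240 s × 1.01 = 29621.8 Mb
Total: 360849.0 Mb = 45106.1 MB.
At 100 Mbps: 360849.0 / 100 = 3608 s ≈ 60.1 minutes.

60 minutes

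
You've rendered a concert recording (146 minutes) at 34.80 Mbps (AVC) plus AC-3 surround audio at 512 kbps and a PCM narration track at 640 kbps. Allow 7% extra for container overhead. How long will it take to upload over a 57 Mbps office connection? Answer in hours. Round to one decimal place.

146 min = 8760 s
Audio total: 512 + 640 = 1152 kbps = 1.152 Mbps.
Total bitrate: 35.952 Mbps.
File: 35.952 Mbps × 8760 s = 314939.5 Mb.
With 7% container overhead: ×1.07. → 336985.3 Mb.
At 57 Mbps: 336985.3 / 57 = 5912.0 s ≈ 1.64 hours.

1.6 hours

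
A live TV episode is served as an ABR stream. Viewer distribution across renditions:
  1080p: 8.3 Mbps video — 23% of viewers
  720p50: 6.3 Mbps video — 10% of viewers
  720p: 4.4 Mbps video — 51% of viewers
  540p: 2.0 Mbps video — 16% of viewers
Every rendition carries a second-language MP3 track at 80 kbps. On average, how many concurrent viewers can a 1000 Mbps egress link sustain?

Audio: 80 kbps = 0.080 Mbps.
Average per-viewer bitrate: 0.23×8.380 + 0.10×6.380 + 0.51×4.480 + 0.16×2.080 = 5.183 Mbps.
1000 Mbps = 1,000 Mbps; 1,000 / 5.183 = 192.94 → 192.

192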